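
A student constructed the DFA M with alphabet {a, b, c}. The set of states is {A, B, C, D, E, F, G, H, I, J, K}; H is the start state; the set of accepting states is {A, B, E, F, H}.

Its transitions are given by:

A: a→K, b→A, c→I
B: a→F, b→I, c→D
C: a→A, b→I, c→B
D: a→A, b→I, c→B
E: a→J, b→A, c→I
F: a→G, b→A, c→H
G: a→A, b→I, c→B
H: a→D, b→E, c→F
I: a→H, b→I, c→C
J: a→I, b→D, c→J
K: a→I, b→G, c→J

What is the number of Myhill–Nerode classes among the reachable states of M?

All states are reachable from the start state.
P0 = {A,B,E,F,H} | {C,D,G,I,J,K}.
Refine {A,B,E,F,H} on symbol a: members go to different blocks, giving {A,E,F,H} and {B}.
On input c, block {A,E,F,H} splits into {A,E} and {F,H}.
Refine {C,D,G,I,J,K} on symbol a: members go to different blocks, giving {C,D,G} and {J,K} and {I}.
No further refinement is possible. Final partition (6 blocks): {A,E} | {C,D,G} | {B} | {F,H} | {J,K} | {I}.

6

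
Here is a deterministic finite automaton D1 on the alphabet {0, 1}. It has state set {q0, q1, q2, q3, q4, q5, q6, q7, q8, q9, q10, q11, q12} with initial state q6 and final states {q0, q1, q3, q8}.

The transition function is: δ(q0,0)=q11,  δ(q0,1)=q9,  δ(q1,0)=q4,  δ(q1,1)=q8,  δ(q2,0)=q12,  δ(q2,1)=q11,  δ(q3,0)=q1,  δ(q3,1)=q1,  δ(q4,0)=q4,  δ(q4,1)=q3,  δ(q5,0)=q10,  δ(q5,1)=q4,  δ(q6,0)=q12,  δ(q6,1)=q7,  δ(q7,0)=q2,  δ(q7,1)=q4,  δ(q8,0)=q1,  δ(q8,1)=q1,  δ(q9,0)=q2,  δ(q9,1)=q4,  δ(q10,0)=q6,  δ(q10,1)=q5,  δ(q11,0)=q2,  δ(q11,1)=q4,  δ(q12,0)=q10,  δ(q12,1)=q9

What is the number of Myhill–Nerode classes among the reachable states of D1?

5

States {q0} cannot be reached from the start state, so discard them.
Start with accepting vs non-accepting: {q1,q3,q8} | {q2,q4,q5,q6,q7,q9,q10,q11,q12}.
On input 0, block {q1,q3,q8} splits into {q3,q8} and {q1}.
Split {q2,q4,q5,q6,q7,q9,q10,q11,q12} by δ(·,1) → {q2,q5,q6,q7,q9,q10,q11,q12} and {q4}.
Split {q2,q5,q6,q7,q9,q10,q11,q12} by δ(·,1) → {q2,q6,q10,q12} and {q5,q7,q9,q11}.
The partition is now stable with 5 blocks: {q3,q8} | {q2,q6,q10,q12} | {q1} | {q4} | {q5,q7,q9,q11}.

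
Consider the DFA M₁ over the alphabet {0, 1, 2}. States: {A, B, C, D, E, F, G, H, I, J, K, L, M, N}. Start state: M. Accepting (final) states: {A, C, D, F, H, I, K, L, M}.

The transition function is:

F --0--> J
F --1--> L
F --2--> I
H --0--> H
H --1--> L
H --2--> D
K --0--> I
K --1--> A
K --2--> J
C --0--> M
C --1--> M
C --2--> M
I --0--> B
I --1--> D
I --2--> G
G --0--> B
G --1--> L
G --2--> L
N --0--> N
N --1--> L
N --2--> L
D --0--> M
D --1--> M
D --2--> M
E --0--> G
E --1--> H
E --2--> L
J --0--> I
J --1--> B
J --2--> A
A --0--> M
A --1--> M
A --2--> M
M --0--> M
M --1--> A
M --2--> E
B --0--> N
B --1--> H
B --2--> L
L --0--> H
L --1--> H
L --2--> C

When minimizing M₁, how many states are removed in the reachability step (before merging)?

Starting at M and following transitions, the reachable set is {A, B, C, D, E, G, H, L, M, N}. That leaves F, I, J, K unreachable — 4 in total.

4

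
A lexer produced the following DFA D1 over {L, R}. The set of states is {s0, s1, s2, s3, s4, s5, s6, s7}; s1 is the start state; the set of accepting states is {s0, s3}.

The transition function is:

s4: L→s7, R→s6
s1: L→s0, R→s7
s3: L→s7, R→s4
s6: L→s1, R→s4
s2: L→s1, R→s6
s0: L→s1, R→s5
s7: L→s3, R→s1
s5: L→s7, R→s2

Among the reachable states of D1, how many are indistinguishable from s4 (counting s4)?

All states are reachable from the start state.
Initial partition by acceptance: {s0,s3} | {s1,s2,s4,s5,s6,s7}.
On input L, block {s1,s2,s4,s5,s6,s7} splits into {s2,s4,s5,s6} and {s1,s7}.
Stable partition: {s0,s3} | {s2,s4,s5,s6} | {s1,s7} — 3 equivalence classes.
The equivalence class containing s4 is {s2,s4,s5,s6}, of size 4.

4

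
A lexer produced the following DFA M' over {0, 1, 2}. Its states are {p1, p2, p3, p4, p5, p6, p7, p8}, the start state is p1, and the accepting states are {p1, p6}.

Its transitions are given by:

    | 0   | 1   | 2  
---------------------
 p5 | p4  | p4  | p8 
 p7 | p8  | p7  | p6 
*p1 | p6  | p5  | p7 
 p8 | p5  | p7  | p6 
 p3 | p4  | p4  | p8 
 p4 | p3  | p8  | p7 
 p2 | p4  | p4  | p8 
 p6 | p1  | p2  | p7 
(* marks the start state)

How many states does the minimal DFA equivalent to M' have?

Every state is reachable, so we keep all 8.
Start with accepting vs non-accepting: {p1,p6} | {p2,p3,p4,p5,p7,p8}.
Refine {p2,p3,p4,p5,p7,p8} on symbol 2: members go to different blocks, giving {p2,p3,p4,p5} and {p7,p8}.
On input 1, block {p2,p3,p4,p5} splits into {p2,p3,p5} and {p4}.
Refine {p7,p8} on symbol 0: members go to different blocks, giving {p7} and {p8}.
The partition is now stable with 5 blocks: {p1,p6} | {p2,p3,p5} | {p7} | {p4} | {p8}.

5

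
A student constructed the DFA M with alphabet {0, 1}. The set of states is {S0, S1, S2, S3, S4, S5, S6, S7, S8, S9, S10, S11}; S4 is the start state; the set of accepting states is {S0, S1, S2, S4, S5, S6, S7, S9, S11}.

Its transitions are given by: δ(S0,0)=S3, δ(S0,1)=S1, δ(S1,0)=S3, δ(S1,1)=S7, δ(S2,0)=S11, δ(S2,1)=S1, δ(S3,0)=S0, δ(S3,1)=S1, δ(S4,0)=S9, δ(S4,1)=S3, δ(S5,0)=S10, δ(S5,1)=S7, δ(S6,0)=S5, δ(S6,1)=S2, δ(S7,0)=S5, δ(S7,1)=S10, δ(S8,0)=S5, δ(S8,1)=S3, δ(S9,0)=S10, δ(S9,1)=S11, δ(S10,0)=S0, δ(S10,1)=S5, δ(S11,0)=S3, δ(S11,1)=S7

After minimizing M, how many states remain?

States {S2,S6,S8} cannot be reached from the start state, so discard them.
Initial partition by acceptance: {S0,S1,S4,S5,S7,S9,S11} | {S3,S10}.
Refine {S0,S1,S4,S5,S7,S9,S11} on symbol 0: members go to different blocks, giving {S0,S1,S5,S9,S11} and {S4,S7}.
Split {S0,S1,S5,S9,S11} by δ(·,1) → {S1,S5,S11} and {S0,S9}.
Refine {S4,S7} on symbol 0: members go to different blocks, giving {S4} and {S7}.
Stable partition: {S1,S5,S11} | {S3,S10} | {S4} | {S0,S9} | {S7} — 5 equivalence classes.

5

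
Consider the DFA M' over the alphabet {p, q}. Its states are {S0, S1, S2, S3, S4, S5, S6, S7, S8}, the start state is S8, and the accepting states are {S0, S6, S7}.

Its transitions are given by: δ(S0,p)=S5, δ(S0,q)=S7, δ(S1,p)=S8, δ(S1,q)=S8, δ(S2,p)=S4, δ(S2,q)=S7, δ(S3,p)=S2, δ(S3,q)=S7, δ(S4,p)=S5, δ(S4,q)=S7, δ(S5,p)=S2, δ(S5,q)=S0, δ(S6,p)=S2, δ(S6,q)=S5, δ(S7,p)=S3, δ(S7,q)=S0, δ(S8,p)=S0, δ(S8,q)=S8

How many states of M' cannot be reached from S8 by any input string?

2

No path from S8 leads to S1, S6; the other 7 states are all reachable.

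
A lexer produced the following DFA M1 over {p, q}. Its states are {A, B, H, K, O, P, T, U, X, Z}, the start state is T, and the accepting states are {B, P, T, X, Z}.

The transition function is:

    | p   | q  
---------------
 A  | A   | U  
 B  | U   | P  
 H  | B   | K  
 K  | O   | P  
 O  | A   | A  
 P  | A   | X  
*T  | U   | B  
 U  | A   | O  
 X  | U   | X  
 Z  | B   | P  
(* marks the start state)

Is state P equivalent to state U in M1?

No

States {H,K,Z} cannot be reached from the start state, so discard them.
P0 = {B,P,T,X} | {A,O,U}.
Stable partition: {B,P,T,X} | {A,O,U} — 2 equivalence classes.
P and U end up in different blocks, so they are distinguishable. For instance, the string 'ε' is accepted from only P.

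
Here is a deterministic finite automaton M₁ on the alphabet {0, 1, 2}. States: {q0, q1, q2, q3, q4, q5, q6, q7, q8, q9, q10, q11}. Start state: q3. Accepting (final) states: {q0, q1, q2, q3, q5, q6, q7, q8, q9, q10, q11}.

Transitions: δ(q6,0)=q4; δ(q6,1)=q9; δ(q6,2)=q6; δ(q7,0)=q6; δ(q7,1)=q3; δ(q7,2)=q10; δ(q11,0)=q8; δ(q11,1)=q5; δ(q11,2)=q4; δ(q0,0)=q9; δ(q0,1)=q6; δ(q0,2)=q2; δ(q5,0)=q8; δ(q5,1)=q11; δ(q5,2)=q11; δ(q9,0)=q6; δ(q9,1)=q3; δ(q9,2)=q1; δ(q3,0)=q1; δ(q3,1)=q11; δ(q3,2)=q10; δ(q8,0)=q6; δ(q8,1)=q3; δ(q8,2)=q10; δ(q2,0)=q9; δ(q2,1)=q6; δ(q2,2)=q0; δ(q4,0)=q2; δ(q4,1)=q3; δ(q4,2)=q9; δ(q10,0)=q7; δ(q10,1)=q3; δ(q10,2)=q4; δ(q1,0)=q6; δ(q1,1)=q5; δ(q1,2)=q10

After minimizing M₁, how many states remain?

7

Every state is reachable, so we keep all 12.
Initial partition by acceptance: {q0,q1,q2,q3,q5,q6,q7,q8,q9,q10,q11} | {q4}.
On input 0, block {q0,q1,q2,q3,q5,q6,q7,q8,q9,q10,q11} splits into {q0,q1,q2,q3,q5,q7,q8,q9,q10,q11} and {q6}.
Split {q0,q1,q2,q3,q5,q7,q8,q9,q10,q11} by δ(·,0) → {q0,q2,q3,q5,q10,q11} and {q1,q7,q8,q9}.
On input 1, block {q0,q2,q3,q5,q10,q11} splits into {q3,q5,q10,q11} and {q0,q2}.
Split {q3,q5,q10,q11} by δ(·,2) → {q3,q5} and {q10,q11}.
On input 2, block {q1,q7,q8,q9} splits into {q1,q7,q8} and {q9}.
No further refinement is possible. Final partition (7 blocks): {q3,q5} | {q4} | {q6} | {q1,q7,q8} | {q0,q2} | {q10,q11} | {q9}.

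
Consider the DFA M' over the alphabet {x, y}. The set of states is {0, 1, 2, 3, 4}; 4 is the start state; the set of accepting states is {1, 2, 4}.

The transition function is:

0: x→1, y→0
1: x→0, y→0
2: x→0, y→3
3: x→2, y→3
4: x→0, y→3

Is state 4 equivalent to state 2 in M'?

Yes

All states are reachable from the start state.
Start with accepting vs non-accepting: {1,2,4} | {0,3}.
The partition is now stable with 2 blocks: {1,2,4} | {0,3}.
4 and 2 lie in the same block of the stable partition, so they are equivalent — no string distinguishes them.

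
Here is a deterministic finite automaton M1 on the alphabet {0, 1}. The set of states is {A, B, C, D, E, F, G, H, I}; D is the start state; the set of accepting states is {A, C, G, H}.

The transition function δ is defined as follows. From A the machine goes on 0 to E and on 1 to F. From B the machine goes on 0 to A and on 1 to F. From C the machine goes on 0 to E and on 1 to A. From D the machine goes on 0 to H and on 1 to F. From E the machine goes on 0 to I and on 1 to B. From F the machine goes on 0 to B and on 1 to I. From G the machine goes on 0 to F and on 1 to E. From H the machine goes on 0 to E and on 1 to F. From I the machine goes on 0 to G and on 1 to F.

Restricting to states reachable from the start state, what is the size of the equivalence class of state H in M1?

3

States {C} cannot be reached from the start state, so discard them.
Initial partition by acceptance: {A,G,H} | {B,D,E,F,I}.
Split {B,D,E,F,I} by δ(·,0) → {B,D,I} and {E,F}.
No further refinement is possible. Final partition (3 blocks): {A,G,H} | {B,D,I} | {E,F}.
The equivalence class containing H is {A,G,H}, of size 3.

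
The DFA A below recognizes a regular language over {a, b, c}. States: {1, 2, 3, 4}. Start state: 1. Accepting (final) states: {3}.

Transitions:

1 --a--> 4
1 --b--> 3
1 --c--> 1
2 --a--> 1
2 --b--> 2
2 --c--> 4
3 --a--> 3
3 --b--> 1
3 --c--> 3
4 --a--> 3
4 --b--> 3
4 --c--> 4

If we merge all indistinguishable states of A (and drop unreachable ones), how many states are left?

3

First remove the unreachable states {2}; 3 states remain.
P0 = {3} | {1,4}.
Split {1,4} by δ(·,a) → {1} and {4}.
No further refinement is possible. Final partition (3 blocks): {3} | {1} | {4}.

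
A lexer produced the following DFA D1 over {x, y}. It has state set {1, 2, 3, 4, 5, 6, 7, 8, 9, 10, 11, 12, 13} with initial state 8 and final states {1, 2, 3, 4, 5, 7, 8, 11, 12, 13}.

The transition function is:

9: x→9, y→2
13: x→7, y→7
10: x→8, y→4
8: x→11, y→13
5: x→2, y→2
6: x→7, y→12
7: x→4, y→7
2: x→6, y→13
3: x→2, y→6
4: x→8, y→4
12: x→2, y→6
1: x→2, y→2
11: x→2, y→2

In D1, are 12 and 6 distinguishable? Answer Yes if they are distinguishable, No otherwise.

Reachable states from the start: {2,4,6,7,8,11,12,13}. Unreachable: {1,3,5,9,10} — drop them.
P0 = {2,4,7,8,11,12,13} | {6}.
On input x, block {2,4,7,8,11,12,13} splits into {4,7,8,11,12,13} and {2}.
On input x, block {4,7,8,11,12,13} splits into {4,7,8,13} and {11,12}.
Refine {4,7,8,13} on symbol x: members go to different blocks, giving {4,7,13} and {8}.
On input x, block {4,7,13} splits into {7,13} and {4}.
On input x, block {7,13} splits into {7} and {13}.
Refine {11,12} on symbol y: members go to different blocks, giving {11} and {12}.
Stable partition: {7} | {6} | {2} | {11} | {8} | {4} | {13} | {12} — 8 equivalence classes.
12 and 6 end up in different blocks, so they are distinguishable. For instance, the string 'ε' is accepted from only 12.

Yes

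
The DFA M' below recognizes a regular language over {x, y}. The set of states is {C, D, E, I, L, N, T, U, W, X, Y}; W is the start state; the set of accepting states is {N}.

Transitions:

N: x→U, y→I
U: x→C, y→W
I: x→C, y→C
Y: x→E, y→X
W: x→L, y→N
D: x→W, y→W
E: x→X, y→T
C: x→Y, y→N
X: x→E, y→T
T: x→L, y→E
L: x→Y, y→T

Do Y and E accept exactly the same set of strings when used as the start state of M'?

Yes

First remove the unreachable states {D}; 10 states remain.
Start with accepting vs non-accepting: {N} | {C,E,I,L,T,U,W,X,Y}.
Refine {C,E,I,L,T,U,W,X,Y} on symbol y: members go to different blocks, giving {E,I,L,T,U,X,Y} and {C,W}.
On input x, block {E,I,L,T,U,X,Y} splits into {E,L,T,X,Y} and {I,U}.
Stable partition: {N} | {E,L,T,X,Y} | {C,W} | {I,U} — 4 equivalence classes.
Y and E lie in the same block of the stable partition, so they are equivalent — no string distinguishes them.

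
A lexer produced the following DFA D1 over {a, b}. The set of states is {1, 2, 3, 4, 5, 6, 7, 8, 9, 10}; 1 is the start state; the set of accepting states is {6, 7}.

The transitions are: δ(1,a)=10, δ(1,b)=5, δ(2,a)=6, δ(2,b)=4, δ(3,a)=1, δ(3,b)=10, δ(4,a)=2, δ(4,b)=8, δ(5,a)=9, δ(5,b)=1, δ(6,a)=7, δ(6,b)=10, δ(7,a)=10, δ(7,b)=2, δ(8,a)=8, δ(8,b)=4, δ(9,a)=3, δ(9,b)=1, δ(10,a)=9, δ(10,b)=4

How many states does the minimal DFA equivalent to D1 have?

Every state is reachable, so we keep all 10.
P0 = {6,7} | {1,2,3,4,5,8,9,10}.
Refine {6,7} on symbol a: members go to different blocks, giving {6} and {7}.
Refine {1,2,3,4,5,8,9,10} on symbol a: members go to different blocks, giving {1,3,4,5,8,9,10} and {2}.
On input a, block {1,3,4,5,8,9,10} splits into {1,3,5,8,9,10} and {4}.
Split {1,3,5,8,9,10} by δ(·,b) → {1,3,5,9} and {8,10}.
Refine {1,3,5,9} on symbol a: members go to different blocks, giving {3,5,9} and {1}.
Refine {3,5,9} on symbol a: members go to different blocks, giving {5,9} and {3}.
Split {5,9} by δ(·,a) → {5} and {9}.
On input a, block {8,10} splits into {8} and {10}.
The partition is now stable with 10 blocks: {6} | {5} | {7} | {2} | {4} | {8} | {1} | {3} | {9} | {10}.

10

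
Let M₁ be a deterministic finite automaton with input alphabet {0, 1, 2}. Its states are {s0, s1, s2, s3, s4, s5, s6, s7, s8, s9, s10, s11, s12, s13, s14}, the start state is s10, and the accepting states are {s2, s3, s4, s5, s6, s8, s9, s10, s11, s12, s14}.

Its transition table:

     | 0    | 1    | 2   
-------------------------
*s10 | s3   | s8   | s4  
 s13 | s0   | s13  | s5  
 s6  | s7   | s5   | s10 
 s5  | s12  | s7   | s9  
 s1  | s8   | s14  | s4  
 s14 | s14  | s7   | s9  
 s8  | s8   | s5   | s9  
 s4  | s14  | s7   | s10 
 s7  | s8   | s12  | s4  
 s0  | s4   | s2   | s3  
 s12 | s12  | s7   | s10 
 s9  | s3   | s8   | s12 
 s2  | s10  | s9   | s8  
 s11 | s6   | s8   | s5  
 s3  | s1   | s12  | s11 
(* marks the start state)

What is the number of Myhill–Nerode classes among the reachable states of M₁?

5

First remove the unreachable states {s0,s2,s13}; 12 states remain.
P0 = {s3,s4,s5,s6,s8,s9,s10,s11,s12,s14} | {s1,s7}.
Refine {s3,s4,s5,s6,s8,s9,s10,s11,s12,s14} on symbol 0: members go to different blocks, giving {s4,s5,s8,s9,s10,s11,s12,s14} and {s3,s6}.
Split {s4,s5,s8,s9,s10,s11,s12,s14} by δ(·,0) → {s4,s5,s8,s12,s14} and {s9,s10,s11}.
Split {s4,s5,s8,s12,s14} by δ(·,1) → {s4,s5,s12,s14} and {s8}.
No further refinement is possible. Final partition (5 blocks): {s4,s5,s12,s14} | {s1,s7} | {s3,s6} | {s9,s10,s11} | {s8}.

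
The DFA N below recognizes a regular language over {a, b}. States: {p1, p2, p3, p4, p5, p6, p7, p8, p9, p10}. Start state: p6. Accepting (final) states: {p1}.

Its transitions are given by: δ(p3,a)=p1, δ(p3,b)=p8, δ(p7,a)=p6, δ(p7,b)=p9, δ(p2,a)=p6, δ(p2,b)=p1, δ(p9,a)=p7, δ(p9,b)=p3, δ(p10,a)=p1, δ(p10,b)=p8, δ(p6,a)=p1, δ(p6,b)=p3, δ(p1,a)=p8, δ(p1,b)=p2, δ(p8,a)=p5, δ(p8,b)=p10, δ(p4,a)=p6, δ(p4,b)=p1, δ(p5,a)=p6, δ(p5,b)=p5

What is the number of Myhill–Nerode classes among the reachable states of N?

First remove the unreachable states {p4,p7,p9}; 7 states remain.
Start with accepting vs non-accepting: {p1} | {p2,p3,p5,p6,p8,p10}.
Split {p2,p3,p5,p6,p8,p10} by δ(·,a) → {p2,p5,p8} and {p3,p6,p10}.
Refine {p2,p5,p8} on symbol a: members go to different blocks, giving {p2,p5} and {p8}.
Refine {p2,p5} on symbol b: members go to different blocks, giving {p2} and {p5}.
Split {p3,p6,p10} by δ(·,b) → {p3,p10} and {p6}.
The partition is now stable with 6 blocks: {p1} | {p2} | {p3,p10} | {p8} | {p5} | {p6}.

6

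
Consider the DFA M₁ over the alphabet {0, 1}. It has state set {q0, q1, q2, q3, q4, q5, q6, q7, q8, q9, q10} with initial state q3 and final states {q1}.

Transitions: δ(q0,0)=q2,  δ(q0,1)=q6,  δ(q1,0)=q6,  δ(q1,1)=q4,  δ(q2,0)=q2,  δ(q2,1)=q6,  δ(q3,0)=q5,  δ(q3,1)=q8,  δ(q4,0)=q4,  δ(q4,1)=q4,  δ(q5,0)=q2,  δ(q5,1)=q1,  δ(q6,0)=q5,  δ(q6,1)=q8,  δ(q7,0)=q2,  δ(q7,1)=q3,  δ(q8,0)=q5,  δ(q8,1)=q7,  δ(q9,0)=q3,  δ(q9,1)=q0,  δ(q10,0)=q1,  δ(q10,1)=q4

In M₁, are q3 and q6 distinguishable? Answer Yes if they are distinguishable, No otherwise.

No

States {q0,q9,q10} cannot be reached from the start state, so discard them.
P0 = {q1} | {q2,q3,q4,q5,q6,q7,q8}.
On input 1, block {q2,q3,q4,q5,q6,q7,q8} splits into {q2,q3,q4,q6,q7,q8} and {q5}.
On input 0, block {q2,q3,q4,q6,q7,q8} splits into {q2,q4,q7} and {q3,q6,q8}.
Refine {q2,q4,q7} on symbol 1: members go to different blocks, giving {q2,q7} and {q4}.
On input 1, block {q3,q6,q8} splits into {q3,q6} and {q8}.
The partition is now stable with 6 blocks: {q1} | {q2,q7} | {q5} | {q3,q6} | {q4} | {q8}.
q3 and q6 lie in the same block of the stable partition, so they are equivalent — no string distinguishes them.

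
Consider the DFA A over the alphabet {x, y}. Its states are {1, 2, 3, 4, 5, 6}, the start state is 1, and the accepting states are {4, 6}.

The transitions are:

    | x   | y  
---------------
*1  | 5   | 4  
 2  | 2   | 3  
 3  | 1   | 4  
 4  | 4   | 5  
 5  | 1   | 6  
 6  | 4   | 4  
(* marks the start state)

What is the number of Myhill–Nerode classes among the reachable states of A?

States {2,3} cannot be reached from the start state, so discard them.
Initial partition by acceptance: {4,6} | {1,5}.
Split {4,6} by δ(·,y) → {4} and {6}.
On input y, block {1,5} splits into {1} and {5}.
The partition is now stable with 4 blocks: {4} | {1} | {6} | {5}.

4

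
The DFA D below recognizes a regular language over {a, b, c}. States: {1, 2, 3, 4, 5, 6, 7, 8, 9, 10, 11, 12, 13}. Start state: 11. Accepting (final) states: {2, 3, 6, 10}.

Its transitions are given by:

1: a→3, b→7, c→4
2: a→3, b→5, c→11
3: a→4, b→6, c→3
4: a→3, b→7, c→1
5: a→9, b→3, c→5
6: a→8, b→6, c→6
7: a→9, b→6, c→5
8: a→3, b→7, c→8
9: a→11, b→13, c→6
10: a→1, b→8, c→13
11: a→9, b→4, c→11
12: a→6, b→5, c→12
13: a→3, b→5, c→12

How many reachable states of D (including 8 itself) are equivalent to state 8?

5

First remove the unreachable states {2,10}; 11 states remain.
Start with accepting vs non-accepting: {3,6} | {1,4,5,7,8,9,11,12,13}.
Refine {1,4,5,7,8,9,11,12,13} on symbol a: members go to different blocks, giving {1,4,8,12,13} and {5,7,9,11}.
Refine {5,7,9,11} on symbol b: members go to different blocks, giving {5,7} and {9,11}.
Split {9,11} by δ(·,c) → {9} and {11}.
Stable partition: {3,6} | {1,4,8,12,13} | {5,7} | {9} | {11} — 5 equivalence classes.
State 8 belongs to the block {1,4,8,12,13}, which has 5 states.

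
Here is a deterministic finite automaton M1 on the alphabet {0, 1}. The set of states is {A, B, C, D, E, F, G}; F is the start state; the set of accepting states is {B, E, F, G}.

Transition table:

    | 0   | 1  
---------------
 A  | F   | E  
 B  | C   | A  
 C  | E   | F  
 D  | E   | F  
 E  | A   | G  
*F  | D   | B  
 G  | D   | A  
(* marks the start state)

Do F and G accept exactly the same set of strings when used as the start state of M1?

No

All states are reachable from the start state.
P0 = {B,E,F,G} | {A,C,D}.
Refine {B,E,F,G} on symbol 1: members go to different blocks, giving {B,G} and {E,F}.
Stable partition: {B,G} | {A,C,D} | {E,F} — 3 equivalence classes.
F and G end up in different blocks, so they are distinguishable. For instance, the string '1' is accepted from only F.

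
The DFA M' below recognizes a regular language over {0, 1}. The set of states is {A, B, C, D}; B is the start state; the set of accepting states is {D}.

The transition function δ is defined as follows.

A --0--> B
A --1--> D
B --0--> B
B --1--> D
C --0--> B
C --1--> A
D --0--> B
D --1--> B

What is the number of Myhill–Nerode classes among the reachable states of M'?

States {A,C} cannot be reached from the start state, so discard them.
Start with accepting vs non-accepting: {D} | {B}.
The partition is now stable with 2 blocks: {D} | {B}.

2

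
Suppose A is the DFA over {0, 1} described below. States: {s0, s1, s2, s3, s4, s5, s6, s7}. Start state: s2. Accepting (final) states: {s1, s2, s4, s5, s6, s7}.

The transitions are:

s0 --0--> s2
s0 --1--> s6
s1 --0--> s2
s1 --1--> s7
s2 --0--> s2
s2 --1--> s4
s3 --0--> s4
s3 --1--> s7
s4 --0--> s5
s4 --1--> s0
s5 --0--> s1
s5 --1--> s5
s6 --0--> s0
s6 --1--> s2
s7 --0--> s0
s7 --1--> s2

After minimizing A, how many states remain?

First remove the unreachable states {s3}; 7 states remain.
P0 = {s1,s2,s4,s5,s6,s7} | {s0}.
Refine {s1,s2,s4,s5,s6,s7} on symbol 0: members go to different blocks, giving {s1,s2,s4,s5} and {s6,s7}.
Refine {s1,s2,s4,s5} on symbol 1: members go to different blocks, giving {s2,s5} and {s1} and {s4}.
Split {s2,s5} by δ(·,0) → {s2} and {s5}.
The partition is now stable with 6 blocks: {s2} | {s0} | {s6,s7} | {s1} | {s4} | {s5}.

6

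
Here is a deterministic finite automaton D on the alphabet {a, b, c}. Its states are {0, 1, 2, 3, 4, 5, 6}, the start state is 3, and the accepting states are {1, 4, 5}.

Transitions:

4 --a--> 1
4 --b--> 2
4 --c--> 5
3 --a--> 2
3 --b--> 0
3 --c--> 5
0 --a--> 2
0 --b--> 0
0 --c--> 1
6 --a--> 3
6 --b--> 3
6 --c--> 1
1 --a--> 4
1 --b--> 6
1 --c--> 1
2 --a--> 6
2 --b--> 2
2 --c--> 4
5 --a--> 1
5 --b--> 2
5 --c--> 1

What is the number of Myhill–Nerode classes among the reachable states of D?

2

Initial partition by acceptance: {1,4,5} | {0,2,3,6}.
Stable partition: {1,4,5} | {0,2,3,6} — 2 equivalence classes.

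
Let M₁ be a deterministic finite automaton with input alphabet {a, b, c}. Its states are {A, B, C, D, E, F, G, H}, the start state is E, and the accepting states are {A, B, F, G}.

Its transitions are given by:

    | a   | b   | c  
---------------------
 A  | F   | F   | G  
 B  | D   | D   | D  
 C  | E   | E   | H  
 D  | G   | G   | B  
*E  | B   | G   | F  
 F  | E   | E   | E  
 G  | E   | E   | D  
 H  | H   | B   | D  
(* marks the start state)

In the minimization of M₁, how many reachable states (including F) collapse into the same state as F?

States {A,C,H} cannot be reached from the start state, so discard them.
P0 = {B,F,G} | {D,E}.
No further refinement is possible. Final partition (2 blocks): {B,F,G} | {D,E}.
The equivalence class containing F is {B,F,G}, of size 3.

3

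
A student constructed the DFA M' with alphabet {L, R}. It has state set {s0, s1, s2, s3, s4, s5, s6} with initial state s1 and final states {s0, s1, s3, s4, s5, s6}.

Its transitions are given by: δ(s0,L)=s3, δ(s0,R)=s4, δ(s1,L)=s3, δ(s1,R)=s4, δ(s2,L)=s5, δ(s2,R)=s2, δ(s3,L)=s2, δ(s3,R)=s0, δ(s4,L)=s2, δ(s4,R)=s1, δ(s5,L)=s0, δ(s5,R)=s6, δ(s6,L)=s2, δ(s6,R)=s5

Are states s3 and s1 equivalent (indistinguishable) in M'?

Every state is reachable, so we keep all 7.
P0 = {s0,s1,s3,s4,s5,s6} | {s2}.
Refine {s0,s1,s3,s4,s5,s6} on symbol L: members go to different blocks, giving {s0,s1,s5} and {s3,s4,s6}.
Split {s0,s1,s5} by δ(·,L) → {s0,s1} and {s5}.
Split {s3,s4,s6} by δ(·,R) → {s3,s4} and {s6}.
Stable partition: {s0,s1} | {s2} | {s3,s4} | {s5} | {s6} — 5 equivalence classes.
s3 and s1 end up in different blocks, so they are distinguishable. For instance, the string 'L' is accepted from only s1.

No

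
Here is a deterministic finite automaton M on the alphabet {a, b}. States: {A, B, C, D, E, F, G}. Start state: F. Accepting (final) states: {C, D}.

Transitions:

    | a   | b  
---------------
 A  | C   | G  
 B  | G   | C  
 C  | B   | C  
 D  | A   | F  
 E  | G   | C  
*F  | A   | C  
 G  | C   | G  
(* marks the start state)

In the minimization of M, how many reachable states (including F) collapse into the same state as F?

First remove the unreachable states {D,E}; 5 states remain.
Initial partition by acceptance: {C} | {A,B,F,G}.
Refine {A,B,F,G} on symbol a: members go to different blocks, giving {A,G} and {B,F}.
Stable partition: {C} | {A,G} | {B,F} — 3 equivalence classes.
The equivalence class containing F is {B,F}, of size 2.

2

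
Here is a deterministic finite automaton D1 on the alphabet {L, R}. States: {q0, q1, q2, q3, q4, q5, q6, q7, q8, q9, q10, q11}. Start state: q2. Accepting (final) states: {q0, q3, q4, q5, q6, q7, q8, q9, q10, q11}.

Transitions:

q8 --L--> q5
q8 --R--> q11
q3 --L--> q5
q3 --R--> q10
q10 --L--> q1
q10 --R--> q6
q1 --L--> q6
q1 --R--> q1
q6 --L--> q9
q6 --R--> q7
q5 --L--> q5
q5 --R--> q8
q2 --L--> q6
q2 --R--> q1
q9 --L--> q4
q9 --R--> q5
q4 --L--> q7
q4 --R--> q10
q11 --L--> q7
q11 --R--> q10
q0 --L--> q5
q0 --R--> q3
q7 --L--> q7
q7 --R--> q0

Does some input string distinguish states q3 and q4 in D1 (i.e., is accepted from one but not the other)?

Every state is reachable, so we keep all 12.
Start with accepting vs non-accepting: {q0,q3,q4,q5,q6,q7,q8,q9,q10,q11} | {q1,q2}.
Refine {q0,q3,q4,q5,q6,q7,q8,q9,q10,q11} on symbol L: members go to different blocks, giving {q0,q3,q4,q5,q6,q7,q8,q9,q11} and {q10}.
Split {q0,q3,q4,q5,q6,q7,q8,q9,q11} by δ(·,R) → {q0,q5,q6,q7,q8,q9} and {q3,q4,q11}.
On input L, block {q0,q5,q6,q7,q8,q9} splits into {q0,q5,q6,q7,q8} and {q9}.
Refine {q0,q5,q6,q7,q8} on symbol L: members go to different blocks, giving {q0,q5,q7,q8} and {q6}.
On input R, block {q0,q5,q7,q8} splits into {q0,q8} and {q5,q7}.
Stable partition: {q0,q8} | {q1,q2} | {q10} | {q3,q4,q11} | {q9} | {q6} | {q5,q7} — 7 equivalence classes.
q3 and q4 lie in the same block of the stable partition, so they are equivalent — no string distinguishes them.

No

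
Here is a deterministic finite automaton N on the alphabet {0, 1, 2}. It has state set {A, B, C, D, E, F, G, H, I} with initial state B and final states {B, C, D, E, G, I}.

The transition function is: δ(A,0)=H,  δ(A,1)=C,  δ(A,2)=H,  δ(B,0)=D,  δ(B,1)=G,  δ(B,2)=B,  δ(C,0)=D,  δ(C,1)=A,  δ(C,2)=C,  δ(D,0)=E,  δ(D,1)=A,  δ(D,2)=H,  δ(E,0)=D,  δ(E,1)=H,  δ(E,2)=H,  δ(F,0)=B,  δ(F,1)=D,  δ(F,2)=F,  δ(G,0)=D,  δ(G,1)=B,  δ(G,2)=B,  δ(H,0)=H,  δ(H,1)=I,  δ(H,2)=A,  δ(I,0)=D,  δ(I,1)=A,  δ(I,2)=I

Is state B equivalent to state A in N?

States {F} cannot be reached from the start state, so discard them.
P0 = {B,C,D,E,G,I} | {A,H}.
Refine {B,C,D,E,G,I} on symbol 1: members go to different blocks, giving {C,D,E,I} and {B,G}.
Split {C,D,E,I} by δ(·,2) → {C,I} and {D,E}.
The partition is now stable with 4 blocks: {C,I} | {A,H} | {B,G} | {D,E}.
B and A end up in different blocks, so they are distinguishable. For instance, the string 'ε' is accepted from only B.

No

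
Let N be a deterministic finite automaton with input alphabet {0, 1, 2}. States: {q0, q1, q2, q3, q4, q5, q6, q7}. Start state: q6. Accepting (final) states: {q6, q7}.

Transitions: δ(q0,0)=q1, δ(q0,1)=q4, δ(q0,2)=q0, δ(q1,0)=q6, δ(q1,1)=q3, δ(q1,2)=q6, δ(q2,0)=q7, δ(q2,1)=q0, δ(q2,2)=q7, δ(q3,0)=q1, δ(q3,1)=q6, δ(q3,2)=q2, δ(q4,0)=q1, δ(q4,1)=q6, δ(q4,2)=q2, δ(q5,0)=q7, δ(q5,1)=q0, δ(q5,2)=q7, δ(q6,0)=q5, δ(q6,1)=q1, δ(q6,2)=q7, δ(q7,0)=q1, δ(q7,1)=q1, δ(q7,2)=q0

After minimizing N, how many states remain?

P0 = {q6,q7} | {q0,q1,q2,q3,q4,q5}.
On input 2, block {q6,q7} splits into {q6} and {q7}.
Split {q0,q1,q2,q3,q4,q5} by δ(·,0) → {q0,q3,q4} and {q2,q5} and {q1}.
Refine {q0,q3,q4} on symbol 1: members go to different blocks, giving {q3,q4} and {q0}.
No further refinement is possible. Final partition (6 blocks): {q6} | {q3,q4} | {q7} | {q2,q5} | {q1} | {q0}.

6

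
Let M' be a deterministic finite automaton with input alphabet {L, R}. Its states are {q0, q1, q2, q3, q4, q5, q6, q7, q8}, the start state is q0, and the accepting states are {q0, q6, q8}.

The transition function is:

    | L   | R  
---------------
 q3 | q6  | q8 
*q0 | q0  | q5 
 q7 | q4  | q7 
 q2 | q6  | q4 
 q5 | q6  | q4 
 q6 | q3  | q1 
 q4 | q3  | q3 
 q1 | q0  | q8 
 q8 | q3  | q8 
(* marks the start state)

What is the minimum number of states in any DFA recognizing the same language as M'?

7

States {q2,q7} cannot be reached from the start state, so discard them.
P0 = {q0,q6,q8} | {q1,q3,q4,q5}.
Refine {q0,q6,q8} on symbol L: members go to different blocks, giving {q6,q8} and {q0}.
Refine {q6,q8} on symbol R: members go to different blocks, giving {q6} and {q8}.
On input L, block {q1,q3,q4,q5} splits into {q3,q5} and {q1} and {q4}.
Refine {q3,q5} on symbol R: members go to different blocks, giving {q3} and {q5}.
No further refinement is possible. Final partition (7 blocks): {q6} | {q3} | {q0} | {q8} | {q1} | {q4} | {q5}.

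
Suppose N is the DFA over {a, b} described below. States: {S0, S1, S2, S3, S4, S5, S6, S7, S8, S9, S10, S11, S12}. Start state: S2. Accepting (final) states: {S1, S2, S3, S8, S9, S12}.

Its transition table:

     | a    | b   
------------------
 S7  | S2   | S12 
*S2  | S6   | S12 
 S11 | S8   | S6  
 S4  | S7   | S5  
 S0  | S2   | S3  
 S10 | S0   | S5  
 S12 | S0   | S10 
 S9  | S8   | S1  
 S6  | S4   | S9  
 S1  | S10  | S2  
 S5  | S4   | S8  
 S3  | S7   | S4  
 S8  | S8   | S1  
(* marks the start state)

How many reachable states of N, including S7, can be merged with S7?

2

Reachable states from the start: {S0,S1,S2,S3,S4,S5,S6,S7,S8,S9,S10,S12}. Unreachable: {S11} — drop them.
P0 = {S1,S2,S3,S8,S9,S12} | {S0,S4,S5,S6,S7,S10}.
On input a, block {S1,S2,S3,S8,S9,S12} splits into {S1,S2,S3,S12} and {S8,S9}.
Split {S1,S2,S3,S12} by δ(·,b) → {S1,S2} and {S3,S12}.
Refine {S1,S2} on symbol b: members go to different blocks, giving {S1} and {S2}.
Refine {S0,S4,S5,S6,S7,S10} on symbol a: members go to different blocks, giving {S4,S5,S6,S10} and {S0,S7}.
On input a, block {S4,S5,S6,S10} splits into {S4,S10} and {S5,S6}.
Stable partition: {S1} | {S4,S10} | {S8,S9} | {S3,S12} | {S2} | {S0,S7} | {S5,S6} — 7 equivalence classes.
The equivalence class containing S7 is {S0,S7}, of size 2.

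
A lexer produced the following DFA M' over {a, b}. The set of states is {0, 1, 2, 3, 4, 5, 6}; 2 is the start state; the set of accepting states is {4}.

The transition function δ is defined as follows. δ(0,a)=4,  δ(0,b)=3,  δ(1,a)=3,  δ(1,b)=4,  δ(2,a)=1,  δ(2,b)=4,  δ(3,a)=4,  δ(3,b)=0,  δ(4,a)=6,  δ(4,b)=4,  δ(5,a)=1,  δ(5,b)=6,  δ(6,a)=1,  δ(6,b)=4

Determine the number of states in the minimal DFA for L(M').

First remove the unreachable states {5}; 6 states remain.
Initial partition by acceptance: {4} | {0,1,2,3,6}.
Split {0,1,2,3,6} by δ(·,a) → {1,2,6} and {0,3}.
Split {1,2,6} by δ(·,a) → {2,6} and {1}.
No further refinement is possible. Final partition (4 blocks): {4} | {2,6} | {0,3} | {1}.

4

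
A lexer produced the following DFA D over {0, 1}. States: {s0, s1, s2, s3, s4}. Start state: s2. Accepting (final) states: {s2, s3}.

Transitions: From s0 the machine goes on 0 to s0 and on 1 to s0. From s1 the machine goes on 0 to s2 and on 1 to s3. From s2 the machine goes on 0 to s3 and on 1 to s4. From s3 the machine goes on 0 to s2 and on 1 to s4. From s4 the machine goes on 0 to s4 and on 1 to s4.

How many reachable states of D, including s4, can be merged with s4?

States {s0,s1} cannot be reached from the start state, so discard them.
Initial partition by acceptance: {s2,s3} | {s4}.
No further refinement is possible. Final partition (2 blocks): {s2,s3} | {s4}.
The equivalence class containing s4 is {s4}, of size 1.

1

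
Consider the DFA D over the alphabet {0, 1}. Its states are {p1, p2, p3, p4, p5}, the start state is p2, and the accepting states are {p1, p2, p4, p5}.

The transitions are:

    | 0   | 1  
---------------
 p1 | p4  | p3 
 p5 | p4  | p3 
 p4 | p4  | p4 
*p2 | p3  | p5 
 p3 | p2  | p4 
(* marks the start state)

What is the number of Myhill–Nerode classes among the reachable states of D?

First remove the unreachable states {p1}; 4 states remain.
Initial partition by acceptance: {p2,p4,p5} | {p3}.
Refine {p2,p4,p5} on symbol 0: members go to different blocks, giving {p4,p5} and {p2}.
On input 1, block {p4,p5} splits into {p4} and {p5}.
No further refinement is possible. Final partition (4 blocks): {p4} | {p3} | {p2} | {p5}.

4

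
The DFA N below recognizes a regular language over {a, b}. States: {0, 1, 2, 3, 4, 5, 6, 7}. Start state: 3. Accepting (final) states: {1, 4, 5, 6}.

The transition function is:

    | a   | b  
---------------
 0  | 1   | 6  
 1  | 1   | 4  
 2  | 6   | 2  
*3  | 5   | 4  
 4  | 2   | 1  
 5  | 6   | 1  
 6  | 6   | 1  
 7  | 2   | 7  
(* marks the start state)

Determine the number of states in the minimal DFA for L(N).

First remove the unreachable states {0,7}; 6 states remain.
Initial partition by acceptance: {1,4,5,6} | {2,3}.
On input a, block {1,4,5,6} splits into {1,5,6} and {4}.
Refine {1,5,6} on symbol b: members go to different blocks, giving {5,6} and {1}.
Refine {2,3} on symbol b: members go to different blocks, giving {2} and {3}.
The partition is now stable with 5 blocks: {5,6} | {2} | {4} | {1} | {3}.

5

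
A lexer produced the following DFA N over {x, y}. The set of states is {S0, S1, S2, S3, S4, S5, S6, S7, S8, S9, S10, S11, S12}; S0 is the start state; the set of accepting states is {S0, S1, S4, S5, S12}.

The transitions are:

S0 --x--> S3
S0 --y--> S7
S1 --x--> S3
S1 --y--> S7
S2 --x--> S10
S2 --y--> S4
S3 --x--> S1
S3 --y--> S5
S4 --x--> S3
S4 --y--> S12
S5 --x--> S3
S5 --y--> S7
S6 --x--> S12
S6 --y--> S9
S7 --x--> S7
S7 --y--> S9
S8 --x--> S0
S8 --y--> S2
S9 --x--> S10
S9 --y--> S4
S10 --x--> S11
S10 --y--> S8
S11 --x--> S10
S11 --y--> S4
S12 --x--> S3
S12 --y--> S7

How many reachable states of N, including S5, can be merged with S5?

4

Reachable states from the start: {S0,S1,S2,S3,S4,S5,S7,S8,S9,S10,S11,S12}. Unreachable: {S6} — drop them.
P0 = {S0,S1,S4,S5,S12} | {S2,S3,S7,S8,S9,S10,S11}.
Split {S0,S1,S4,S5,S12} by δ(·,y) → {S0,S1,S5,S12} and {S4}.
Split {S2,S3,S7,S8,S9,S10,S11} by δ(·,x) → {S2,S7,S9,S10,S11} and {S3,S8}.
Split {S2,S7,S9,S10,S11} by δ(·,y) → {S2,S9,S11} and {S7} and {S10}.
Refine {S3,S8} on symbol y: members go to different blocks, giving {S3} and {S8}.
The partition is now stable with 7 blocks: {S0,S1,S5,S12} | {S2,S9,S11} | {S4} | {S3} | {S7} | {S10} | {S8}.
State S5 belongs to the block {S0,S1,S5,S12}, which has 4 states.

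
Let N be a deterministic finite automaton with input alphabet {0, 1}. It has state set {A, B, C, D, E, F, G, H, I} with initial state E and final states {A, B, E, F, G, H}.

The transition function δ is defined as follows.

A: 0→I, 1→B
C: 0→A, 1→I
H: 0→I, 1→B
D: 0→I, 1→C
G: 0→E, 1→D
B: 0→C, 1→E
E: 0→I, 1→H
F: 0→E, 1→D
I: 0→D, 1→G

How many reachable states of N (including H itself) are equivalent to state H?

Reachable states from the start: {A,B,C,D,E,G,H,I}. Unreachable: {F} — drop them.
P0 = {A,B,E,G,H} | {C,D,I}.
Split {A,B,E,G,H} by δ(·,0) → {A,B,E,H} and {G}.
On input 0, block {C,D,I} splits into {D,I} and {C}.
Split {A,B,E,H} by δ(·,0) → {A,E,H} and {B}.
On input 1, block {A,E,H} splits into {A,H} and {E}.
Split {D,I} by δ(·,1) → {D} and {I}.
No further refinement is possible. Final partition (7 blocks): {A,H} | {D} | {G} | {C} | {B} | {E} | {I}.
State H belongs to the block {A,H}, which has 2 states.

2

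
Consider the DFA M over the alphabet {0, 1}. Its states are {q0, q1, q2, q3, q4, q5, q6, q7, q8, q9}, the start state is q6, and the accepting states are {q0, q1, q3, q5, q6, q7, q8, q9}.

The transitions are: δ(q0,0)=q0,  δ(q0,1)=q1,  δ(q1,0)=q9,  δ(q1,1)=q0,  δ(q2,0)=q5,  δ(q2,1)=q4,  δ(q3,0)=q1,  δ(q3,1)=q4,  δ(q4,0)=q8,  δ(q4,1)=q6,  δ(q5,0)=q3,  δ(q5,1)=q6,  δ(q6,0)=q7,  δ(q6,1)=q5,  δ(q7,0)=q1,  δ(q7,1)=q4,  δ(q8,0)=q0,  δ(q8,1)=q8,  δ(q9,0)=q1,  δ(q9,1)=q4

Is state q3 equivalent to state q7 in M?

States {q2} cannot be reached from the start state, so discard them.
P0 = {q0,q1,q3,q5,q6,q7,q8,q9} | {q4}.
Refine {q0,q1,q3,q5,q6,q7,q8,q9} on symbol 1: members go to different blocks, giving {q0,q1,q5,q6,q8} and {q3,q7,q9}.
Split {q0,q1,q5,q6,q8} by δ(·,0) → {q1,q5,q6} and {q0,q8}.
Split {q1,q5,q6} by δ(·,1) → {q5,q6} and {q1}.
On input 1, block {q0,q8} splits into {q0} and {q8}.
No further refinement is possible. Final partition (6 blocks): {q5,q6} | {q4} | {q3,q7,q9} | {q0} | {q1} | {q8}.
q3 and q7 lie in the same block of the stable partition, so they are equivalent — no string distinguishes them.

Yes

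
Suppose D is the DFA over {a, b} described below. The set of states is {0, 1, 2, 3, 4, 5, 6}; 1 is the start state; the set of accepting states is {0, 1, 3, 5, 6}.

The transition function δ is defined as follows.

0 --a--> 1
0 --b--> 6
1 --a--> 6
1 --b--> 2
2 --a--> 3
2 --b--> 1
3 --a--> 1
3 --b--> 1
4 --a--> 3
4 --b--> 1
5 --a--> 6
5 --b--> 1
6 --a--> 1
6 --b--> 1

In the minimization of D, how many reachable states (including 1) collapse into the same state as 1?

Reachable states from the start: {1,2,3,6}. Unreachable: {0,4,5} — drop them.
P0 = {1,3,6} | {2}.
On input b, block {1,3,6} splits into {3,6} and {1}.
Stable partition: {3,6} | {2} | {1} — 3 equivalence classes.
State 1 belongs to the block {1}, which has 1 states.

1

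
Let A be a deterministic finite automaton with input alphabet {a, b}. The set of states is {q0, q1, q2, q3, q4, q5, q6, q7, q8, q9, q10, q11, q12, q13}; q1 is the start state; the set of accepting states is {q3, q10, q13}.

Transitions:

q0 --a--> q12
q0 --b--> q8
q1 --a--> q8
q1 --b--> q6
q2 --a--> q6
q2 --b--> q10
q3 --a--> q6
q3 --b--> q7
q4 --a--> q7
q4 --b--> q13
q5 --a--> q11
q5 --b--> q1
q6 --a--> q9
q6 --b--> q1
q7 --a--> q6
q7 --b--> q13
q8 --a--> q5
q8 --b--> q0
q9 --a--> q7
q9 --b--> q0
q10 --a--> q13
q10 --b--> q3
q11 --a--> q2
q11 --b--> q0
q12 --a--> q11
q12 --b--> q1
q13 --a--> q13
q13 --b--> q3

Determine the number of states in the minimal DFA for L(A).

First remove the unreachable states {q4}; 13 states remain.
Initial partition by acceptance: {q3,q10,q13} | {q0,q1,q2,q5,q6,q7,q8,q9,q11,q12}.
On input a, block {q3,q10,q13} splits into {q10,q13} and {q3}.
Refine {q0,q1,q2,q5,q6,q7,q8,q9,q11,q12} on symbol b: members go to different blocks, giving {q0,q1,q5,q6,q8,q9,q11,q12} and {q2,q7}.
On input a, block {q0,q1,q5,q6,q8,q9,q11,q12} splits into {q0,q1,q5,q6,q8,q12} and {q9,q11}.
On input a, block {q0,q1,q5,q6,q8,q12} splits into {q0,q1,q8} and {q5,q6,q12}.
Split {q0,q1,q8} by δ(·,a) → {q0,q8} and {q1}.
No further refinement is possible. Final partition (7 blocks): {q10,q13} | {q0,q8} | {q3} | {q2,q7} | {q9,q11} | {q5,q6,q12} | {q1}.

7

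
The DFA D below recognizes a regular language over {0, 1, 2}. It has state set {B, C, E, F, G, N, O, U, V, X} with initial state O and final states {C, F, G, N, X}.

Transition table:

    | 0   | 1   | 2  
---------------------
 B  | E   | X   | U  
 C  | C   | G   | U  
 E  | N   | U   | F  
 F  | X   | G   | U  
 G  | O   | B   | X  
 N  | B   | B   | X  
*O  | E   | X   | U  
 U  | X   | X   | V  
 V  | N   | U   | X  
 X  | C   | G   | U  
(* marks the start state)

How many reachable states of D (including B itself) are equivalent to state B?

Start with accepting vs non-accepting: {C,F,G,N,X} | {B,E,O,U,V}.
Split {C,F,G,N,X} by δ(·,0) → {C,F,X} and {G,N}.
Refine {B,E,O,U,V} on symbol 0: members go to different blocks, giving {B,O} and {E,V} and {U}.
No further refinement is possible. Final partition (5 blocks): {C,F,X} | {B,O} | {G,N} | {E,V} | {U}.
The equivalence class containing B is {B,O}, of size 2.

2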